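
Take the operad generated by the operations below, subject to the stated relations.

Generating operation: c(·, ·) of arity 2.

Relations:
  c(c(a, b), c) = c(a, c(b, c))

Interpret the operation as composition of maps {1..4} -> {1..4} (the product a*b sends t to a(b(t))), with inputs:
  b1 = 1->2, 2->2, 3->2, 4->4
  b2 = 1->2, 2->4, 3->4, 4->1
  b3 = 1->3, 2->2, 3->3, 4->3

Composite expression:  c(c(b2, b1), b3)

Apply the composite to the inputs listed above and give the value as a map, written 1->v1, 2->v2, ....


1->4, 2->4, 3->4, 4->4


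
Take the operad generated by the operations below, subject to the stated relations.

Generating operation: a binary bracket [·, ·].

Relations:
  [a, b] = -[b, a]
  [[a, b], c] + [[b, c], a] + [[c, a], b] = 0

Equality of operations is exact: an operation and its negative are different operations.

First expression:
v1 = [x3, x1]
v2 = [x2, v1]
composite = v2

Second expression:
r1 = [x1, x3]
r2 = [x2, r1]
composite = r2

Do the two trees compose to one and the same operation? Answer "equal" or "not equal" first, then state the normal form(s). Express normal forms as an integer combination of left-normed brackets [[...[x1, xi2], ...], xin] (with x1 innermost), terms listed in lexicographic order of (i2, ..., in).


not equal — first [[x1, x3], x2], second -[[x1, x3], x2]


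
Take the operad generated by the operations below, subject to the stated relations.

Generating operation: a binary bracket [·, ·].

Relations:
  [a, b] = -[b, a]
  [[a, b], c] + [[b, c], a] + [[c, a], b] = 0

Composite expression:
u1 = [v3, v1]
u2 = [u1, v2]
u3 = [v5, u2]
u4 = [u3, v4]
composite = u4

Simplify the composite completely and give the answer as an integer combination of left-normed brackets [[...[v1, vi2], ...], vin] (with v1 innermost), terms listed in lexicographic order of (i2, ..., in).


[[[[v1, v3], v2], v5], v4]


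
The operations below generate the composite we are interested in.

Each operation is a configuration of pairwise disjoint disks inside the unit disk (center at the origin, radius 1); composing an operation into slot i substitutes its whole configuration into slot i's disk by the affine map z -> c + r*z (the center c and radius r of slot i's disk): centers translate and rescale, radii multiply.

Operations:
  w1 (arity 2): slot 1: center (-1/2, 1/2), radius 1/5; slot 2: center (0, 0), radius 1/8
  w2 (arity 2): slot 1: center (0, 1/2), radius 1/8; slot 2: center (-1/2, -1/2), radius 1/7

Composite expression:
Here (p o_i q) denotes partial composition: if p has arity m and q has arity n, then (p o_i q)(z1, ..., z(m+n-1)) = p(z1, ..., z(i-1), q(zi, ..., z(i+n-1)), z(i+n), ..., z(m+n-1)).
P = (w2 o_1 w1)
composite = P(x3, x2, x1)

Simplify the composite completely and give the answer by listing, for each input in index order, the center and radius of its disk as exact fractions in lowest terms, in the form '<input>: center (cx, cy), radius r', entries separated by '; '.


Below w2, radii multiply path by path; the x-disk centers shift.
x3 passes through 2 substitutions, ending at center (-1/16, 9/16), radius 1/40
x2 passes through 2 substitutions, ending at center (0, 1/2), radius 1/64
x1 passes through 1 substitution, ending at center (-1/2, -1/2), radius 1/7

x1: center (-1/2, -1/2), radius 1/7; x2: center (0, 1/2), radius 1/64; x3: center (-1/16, 9/16), radius 1/40


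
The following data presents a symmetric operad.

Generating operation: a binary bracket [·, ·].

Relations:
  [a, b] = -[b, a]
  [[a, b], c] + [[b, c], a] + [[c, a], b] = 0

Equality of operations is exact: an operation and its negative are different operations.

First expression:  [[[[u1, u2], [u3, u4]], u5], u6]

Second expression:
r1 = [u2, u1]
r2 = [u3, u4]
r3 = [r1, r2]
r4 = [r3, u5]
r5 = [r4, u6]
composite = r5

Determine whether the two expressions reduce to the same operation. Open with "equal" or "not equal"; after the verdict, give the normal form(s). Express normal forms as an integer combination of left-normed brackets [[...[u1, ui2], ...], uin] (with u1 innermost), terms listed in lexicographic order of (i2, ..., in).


not equal: they reduce to [[[[[u1, u2], u3], u4], u5], u6] - [[[[[u1, u2], u4], u3], u5], u6] and -[[[[[u1, u2], u3], u4], u5], u6] + [[[[[u1, u2], u4], u3], u5], u6]

The first composite normalizes to [[[[[u1, u2], u3], u4], u5], u6] - [[[[[u1, u2], u4], u3], u5], u6]
The second composite normalizes to -[[[[[u1, u2], u3], u4], u5], u6] + [[[[[u1, u2], u4], u3], u5], u6]
Distinct normal forms: not equal.


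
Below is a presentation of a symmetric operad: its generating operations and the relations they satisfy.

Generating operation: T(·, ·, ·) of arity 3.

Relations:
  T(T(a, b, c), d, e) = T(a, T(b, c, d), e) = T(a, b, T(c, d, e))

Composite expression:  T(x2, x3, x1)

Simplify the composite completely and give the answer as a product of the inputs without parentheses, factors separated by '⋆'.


x2 ⋆ x3 ⋆ x1

The T-tree's shape is irrelevant; the x-reading-order decides.
T(x2, x3, x1) spells out as x2 ⋆ x3 ⋆ x1


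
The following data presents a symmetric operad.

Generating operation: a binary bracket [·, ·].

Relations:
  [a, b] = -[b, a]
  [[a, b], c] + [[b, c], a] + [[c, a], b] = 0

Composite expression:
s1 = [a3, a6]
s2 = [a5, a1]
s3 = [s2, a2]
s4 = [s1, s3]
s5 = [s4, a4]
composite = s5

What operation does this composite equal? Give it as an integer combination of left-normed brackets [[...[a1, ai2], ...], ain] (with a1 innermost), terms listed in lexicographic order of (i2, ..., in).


[[[[[a1, a5], a2], a3], a6], a4] - [[[[[a1, a5], a2], a6], a3], a4]

Expand each bracket as ab - ba; the a1-initial words give the coefficients.
Composite bracket: [[[a3, a6], [[a5, a1], a2]], a4]
Full expansion: 32 signed words from ab - ba (2^5 = 32).
Collect the words opening with a1:
  sign of a1a5a2a3a6a4 is +1, so it contributes +[[[[[a1, a5], a2], a3], a6], a4]
  sign of a1a5a2a6a3a4 is -1, so it contributes -[[[[[a1, a5], a2], a6], a3], a4]


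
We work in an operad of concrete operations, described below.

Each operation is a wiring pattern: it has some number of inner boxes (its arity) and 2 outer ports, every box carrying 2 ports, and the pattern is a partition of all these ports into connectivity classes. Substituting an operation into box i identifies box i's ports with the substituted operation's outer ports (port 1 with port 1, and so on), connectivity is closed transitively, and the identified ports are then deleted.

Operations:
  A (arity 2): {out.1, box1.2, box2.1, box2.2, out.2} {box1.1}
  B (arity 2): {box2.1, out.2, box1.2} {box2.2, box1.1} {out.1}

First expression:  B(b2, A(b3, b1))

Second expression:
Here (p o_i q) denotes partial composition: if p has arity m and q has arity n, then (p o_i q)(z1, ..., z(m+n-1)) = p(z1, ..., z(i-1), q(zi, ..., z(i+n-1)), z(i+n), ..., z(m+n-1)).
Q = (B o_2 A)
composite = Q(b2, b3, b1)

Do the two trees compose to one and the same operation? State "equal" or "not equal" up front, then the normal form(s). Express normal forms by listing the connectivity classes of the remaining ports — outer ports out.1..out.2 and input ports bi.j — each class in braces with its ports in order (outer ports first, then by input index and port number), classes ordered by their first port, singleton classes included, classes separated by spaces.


equal; both compose to {out.1} {out.2, b1.1, b1.2, b2.1, b2.2, b3.2} {b3.1}

The first composite normalizes to {out.1} {out.2, b1.1, b1.2, b2.1, b2.2, b3.2} {b3.1}
The second composite normalizes to {out.1} {out.2, b1.1, b1.2, b2.1, b2.2, b3.2} {b3.1}
One common form — equal.


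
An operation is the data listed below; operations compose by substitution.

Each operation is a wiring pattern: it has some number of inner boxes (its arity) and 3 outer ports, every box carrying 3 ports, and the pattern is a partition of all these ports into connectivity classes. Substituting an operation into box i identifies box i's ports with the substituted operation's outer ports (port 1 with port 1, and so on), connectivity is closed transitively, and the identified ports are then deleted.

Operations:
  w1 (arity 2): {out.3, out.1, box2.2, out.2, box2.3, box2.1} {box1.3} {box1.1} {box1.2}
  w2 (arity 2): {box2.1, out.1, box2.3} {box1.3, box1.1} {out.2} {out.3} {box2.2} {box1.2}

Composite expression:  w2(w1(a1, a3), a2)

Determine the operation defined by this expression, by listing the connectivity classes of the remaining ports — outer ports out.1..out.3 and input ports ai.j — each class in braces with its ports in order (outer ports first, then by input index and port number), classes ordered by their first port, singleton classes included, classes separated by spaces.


{out.1, a2.1, a2.3} {out.2} {out.3} {a1.1} {a1.2} {a1.3} {a2.2} {a3.1, a3.2, a3.3}

After gluing at w2, chains via deleted ports link the a-ports.
composing w1 on (a1, a3), with out.j its own outer ports: {out.1, out.2, out.3, a3.1, a3.2, a3.3} {a1.1} {a1.2} {a1.3}
composing w2 on (a1, a3, a2), with out.j its own outer ports: {out.1, a2.1, a2.3} {out.2} {out.3} {a1.1} {a1.2} {a1.3} {a2.2} {a3.1, a3.2, a3.3}


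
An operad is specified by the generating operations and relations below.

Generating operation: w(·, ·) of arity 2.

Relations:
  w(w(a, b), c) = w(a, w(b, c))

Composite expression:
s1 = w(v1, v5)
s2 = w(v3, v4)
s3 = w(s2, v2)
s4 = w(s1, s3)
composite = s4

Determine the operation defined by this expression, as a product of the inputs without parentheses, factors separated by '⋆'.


v1 ⋆ v5 ⋆ v3 ⋆ v4 ⋆ v2


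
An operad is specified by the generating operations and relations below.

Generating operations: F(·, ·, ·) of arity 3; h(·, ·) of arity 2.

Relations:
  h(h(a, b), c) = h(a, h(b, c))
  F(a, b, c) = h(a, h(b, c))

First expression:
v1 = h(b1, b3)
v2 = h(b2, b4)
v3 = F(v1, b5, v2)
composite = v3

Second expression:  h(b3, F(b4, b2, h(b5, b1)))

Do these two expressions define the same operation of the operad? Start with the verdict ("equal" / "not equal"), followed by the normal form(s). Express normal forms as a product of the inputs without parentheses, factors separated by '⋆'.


not equal; the first gives b1 ⋆ b3 ⋆ b5 ⋆ b2 ⋆ b4 and the second b3 ⋆ b4 ⋆ b2 ⋆ b5 ⋆ b1

The first expression reduces to b1 ⋆ b3 ⋆ b5 ⋆ b2 ⋆ b4
The second expression reduces to b3 ⋆ b4 ⋆ b2 ⋆ b5 ⋆ b1
The forms do not match — not equal.


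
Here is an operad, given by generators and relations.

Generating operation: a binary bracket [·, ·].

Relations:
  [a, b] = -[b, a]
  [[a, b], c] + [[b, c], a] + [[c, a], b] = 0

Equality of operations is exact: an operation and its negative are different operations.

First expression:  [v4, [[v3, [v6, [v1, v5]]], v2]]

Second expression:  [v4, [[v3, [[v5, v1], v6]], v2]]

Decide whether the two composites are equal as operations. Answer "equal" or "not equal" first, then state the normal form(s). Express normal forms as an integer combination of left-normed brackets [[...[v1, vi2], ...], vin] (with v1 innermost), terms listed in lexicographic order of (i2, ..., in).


equal — both sides give -[[[[[v1, v5], v6], v3], v2], v4]

The first composite normalizes to -[[[[[v1, v5], v6], v3], v2], v4]
The second composite normalizes to -[[[[[v1, v5], v6], v3], v2], v4]
One common form — equal.


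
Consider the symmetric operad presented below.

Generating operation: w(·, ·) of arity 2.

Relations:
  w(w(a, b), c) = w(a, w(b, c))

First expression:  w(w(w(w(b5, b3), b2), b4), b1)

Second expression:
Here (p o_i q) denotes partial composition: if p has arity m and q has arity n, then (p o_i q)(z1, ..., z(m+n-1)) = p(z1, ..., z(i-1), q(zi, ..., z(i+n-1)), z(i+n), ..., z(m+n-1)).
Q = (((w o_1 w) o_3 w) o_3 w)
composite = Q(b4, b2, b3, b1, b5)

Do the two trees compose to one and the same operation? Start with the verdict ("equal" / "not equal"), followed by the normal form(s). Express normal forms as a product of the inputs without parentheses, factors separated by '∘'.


In normal form, the first expression is b5 ∘ b3 ∘ b2 ∘ b4 ∘ b1
In normal form, the second expression is b4 ∘ b2 ∘ b3 ∘ b1 ∘ b5
Different reductions; not equal.

not equal: they reduce to b5 ∘ b3 ∘ b2 ∘ b4 ∘ b1 and b4 ∘ b2 ∘ b3 ∘ b1 ∘ b5


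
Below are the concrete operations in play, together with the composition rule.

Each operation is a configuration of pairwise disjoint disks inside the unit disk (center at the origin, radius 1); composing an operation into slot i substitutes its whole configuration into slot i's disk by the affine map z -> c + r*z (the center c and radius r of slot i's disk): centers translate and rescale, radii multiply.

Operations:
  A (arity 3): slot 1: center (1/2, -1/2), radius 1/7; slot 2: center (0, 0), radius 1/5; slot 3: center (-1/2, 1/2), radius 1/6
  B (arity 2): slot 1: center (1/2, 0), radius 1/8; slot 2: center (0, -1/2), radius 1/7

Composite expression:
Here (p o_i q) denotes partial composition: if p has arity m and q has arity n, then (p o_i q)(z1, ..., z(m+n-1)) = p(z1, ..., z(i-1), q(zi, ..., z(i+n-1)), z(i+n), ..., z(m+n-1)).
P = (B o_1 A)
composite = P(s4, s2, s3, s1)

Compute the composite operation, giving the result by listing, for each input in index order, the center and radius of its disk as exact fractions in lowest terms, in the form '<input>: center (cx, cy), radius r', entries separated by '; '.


s1: center (0, -1/2), radius 1/7; s2: center (1/2, 0), radius 1/40; s3: center (7/16, 1/16), radius 1/48; s4: center (9/16, -1/16), radius 1/56

Nesting under B composes maps z -> c + r*z down each s-path.
input s4: composing its 2 substitution steps yields center (9/16, -1/16), radius 1/56
input s2: composing its 2 substitution steps yields center (1/2, 0), radius 1/40
input s3: composing its 2 substitution steps yields center (7/16, 1/16), radius 1/48
input s1: composing its 1 substitution step yields center (0, -1/2), radius 1/7


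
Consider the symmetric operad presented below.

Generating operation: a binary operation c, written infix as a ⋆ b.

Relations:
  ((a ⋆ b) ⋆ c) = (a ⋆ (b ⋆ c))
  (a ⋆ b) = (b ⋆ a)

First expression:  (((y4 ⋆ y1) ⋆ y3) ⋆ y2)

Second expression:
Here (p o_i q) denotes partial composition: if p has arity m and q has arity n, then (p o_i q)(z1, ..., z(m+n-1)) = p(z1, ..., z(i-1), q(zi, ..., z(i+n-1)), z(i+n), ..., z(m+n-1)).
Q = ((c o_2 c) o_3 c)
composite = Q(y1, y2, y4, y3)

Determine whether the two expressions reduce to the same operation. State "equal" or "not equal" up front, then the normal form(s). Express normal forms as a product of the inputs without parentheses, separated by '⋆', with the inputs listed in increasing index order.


equal; the common form is y1 ⋆ y2 ⋆ y3 ⋆ y4

The first composite normalizes to y1 ⋆ y2 ⋆ y3 ⋆ y4
The second composite normalizes to y1 ⋆ y2 ⋆ y3 ⋆ y4
The normal forms match — equal.


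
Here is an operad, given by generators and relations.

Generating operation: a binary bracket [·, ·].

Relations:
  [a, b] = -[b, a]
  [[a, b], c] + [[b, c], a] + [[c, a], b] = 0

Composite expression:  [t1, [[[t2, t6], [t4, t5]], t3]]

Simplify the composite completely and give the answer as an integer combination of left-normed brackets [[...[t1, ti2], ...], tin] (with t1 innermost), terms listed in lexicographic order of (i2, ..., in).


Expand each bracket as ab - ba; the t1-initial words give the coefficients.
Composite bracket: [t1, [[[t2, t6], [t4, t5]], t3]]
Each bracket splits as ab - ba, giving 32 signed words (2^5 = 32).
The t1-initial words carry the normal form:
  the word t1t2t6t4t5t3 carries sign +1 and contributes +[[[[[t1, t2], t6], t4], t5], t3]
  the word t1t2t6t5t4t3 carries sign -1 and contributes -[[[[[t1, t2], t6], t5], t4], t3]
  the word t1t3t2t6t4t5 carries sign -1 and contributes -[[[[[t1, t3], t2], t6], t4], t5]
  the word t1t3t2t6t5t4 carries sign +1 and contributes +[[[[[t1, t3], t2], t6], t5], t4]
  the word t1t3t4t5t2t6 carries sign +1 and contributes +[[[[[t1, t3], t4], t5], t2], t6]
  the word t1t3t4t5t6t2 carries sign -1 and contributes -[[[[[t1, t3], t4], t5], t6], t2]
  the word t1t3t5t4t2t6 carries sign -1 and contributes -[[[[[t1, t3], t5], t4], t2], t6]
  the word t1t3t5t4t6t2 carries sign +1 and contributes +[[[[[t1, t3], t5], t4], t6], t2]
  the word t1t3t6t2t4t5 carries sign +1 and contributes +[[[[[t1, t3], t6], t2], t4], t5]
  the word t1t3t6t2t5t4 carries sign -1 and contributes -[[[[[t1, t3], t6], t2], t5], t4]
  the word t1t4t5t2t6t3 carries sign -1 and contributes -[[[[[t1, t4], t5], t2], t6], t3]
  the word t1t4t5t6t2t3 carries sign +1 and contributes +[[[[[t1, t4], t5], t6], t2], t3]
  the word t1t5t4t2t6t3 carries sign +1 and contributes +[[[[[t1, t5], t4], t2], t6], t3]
  the word t1t5t4t6t2t3 carries sign -1 and contributes -[[[[[t1, t5], t4], t6], t2], t3]
  the word t1t6t2t4t5t3 carries sign -1 and contributes -[[[[[t1, t6], t2], t4], t5], t3]
  the word t1t6t2t5t4t3 carries sign +1 and contributes +[[[[[t1, t6], t2], t5], t4], t3]

[[[[[t1, t2], t6], t4], t5], t3] - [[[[[t1, t2], t6], t5], t4], t3] - [[[[[t1, t3], t2], t6], t4], t5] + [[[[[t1, t3], t2], t6], t5], t4] + [[[[[t1, t3], t4], t5], t2], t6] - [[[[[t1, t3], t4], t5], t6], t2] - [[[[[t1, t3], t5], t4], t2], t6] + [[[[[t1, t3], t5], t4], t6], t2] + [[[[[t1, t3], t6], t2], t4], t5] - [[[[[t1, t3], t6], t2], t5], t4] - [[[[[t1, t4], t5], t2], t6], t3] + [[[[[t1, t4], t5], t6], t2], t3] + [[[[[t1, t5], t4], t2], t6], t3] - [[[[[t1, t5], t4], t6], t2], t3] - [[[[[t1, t6], t2], t4], t5], t3] + [[[[[t1, t6], t2], t5], t4], t3]


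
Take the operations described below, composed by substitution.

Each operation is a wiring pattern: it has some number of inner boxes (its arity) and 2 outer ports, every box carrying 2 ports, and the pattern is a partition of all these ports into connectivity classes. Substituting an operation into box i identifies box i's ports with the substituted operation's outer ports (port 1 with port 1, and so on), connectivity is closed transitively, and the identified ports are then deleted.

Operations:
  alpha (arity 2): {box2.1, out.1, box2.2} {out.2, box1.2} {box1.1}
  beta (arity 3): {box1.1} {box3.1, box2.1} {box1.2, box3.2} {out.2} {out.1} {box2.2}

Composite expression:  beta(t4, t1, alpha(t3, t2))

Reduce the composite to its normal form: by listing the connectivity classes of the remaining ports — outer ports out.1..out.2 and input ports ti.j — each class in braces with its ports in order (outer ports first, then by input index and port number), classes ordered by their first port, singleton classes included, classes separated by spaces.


Connectivity passes through glued beta-boundaries; trace each wire chain.
composing alpha on (t3, t2), with out.j its own outer ports: {out.1, t2.1, t2.2} {out.2, t3.2} {t3.1}
composing beta on (t4, t1, t3, t2), with out.j its own outer ports: {out.1} {out.2} {t1.1, t2.1, t2.2} {t1.2} {t3.1} {t3.2, t4.2} {t4.1}

{out.1} {out.2} {t1.1, t2.1, t2.2} {t1.2} {t3.1} {t3.2, t4.2} {t4.1}


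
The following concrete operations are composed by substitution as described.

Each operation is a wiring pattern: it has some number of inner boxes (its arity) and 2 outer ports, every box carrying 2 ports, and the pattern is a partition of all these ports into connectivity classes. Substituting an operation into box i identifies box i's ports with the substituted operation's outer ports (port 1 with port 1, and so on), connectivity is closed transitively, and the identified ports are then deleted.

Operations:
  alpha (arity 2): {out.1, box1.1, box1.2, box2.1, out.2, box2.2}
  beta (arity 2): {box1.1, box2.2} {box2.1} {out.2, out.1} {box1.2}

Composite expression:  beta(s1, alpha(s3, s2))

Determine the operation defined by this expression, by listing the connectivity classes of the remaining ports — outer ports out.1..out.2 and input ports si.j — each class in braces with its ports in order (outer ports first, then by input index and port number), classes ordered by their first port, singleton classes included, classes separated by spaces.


{out.1, out.2} {s1.1, s2.1, s2.2, s3.1, s3.2} {s1.2}

Treat the ports identified at beta as solder joints: merge, then drop.
composing alpha on (s3, s2), with out.j its own outer ports: {out.1, out.2, s2.1, s2.2, s3.1, s3.2}
composing beta on (s1, s3, s2), with out.j its own outer ports: {out.1, out.2} {s1.1, s2.1, s2.2, s3.1, s3.2} {s1.2}


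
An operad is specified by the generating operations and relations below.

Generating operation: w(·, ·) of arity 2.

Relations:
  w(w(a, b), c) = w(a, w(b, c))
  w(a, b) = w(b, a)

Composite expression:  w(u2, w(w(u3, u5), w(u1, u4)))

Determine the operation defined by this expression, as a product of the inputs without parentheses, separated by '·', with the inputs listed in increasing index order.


u1 · u2 · u3 · u4 · u5

Shape and order are irrelevant to w; the u-input set decides.
w(u3, u5) flattens to u3 · u5
w(u1, u4) flattens to u1 · u4
w(w(u3, u5), w(u1, u4)) flattens to u3 · u5 · u1 · u4
w(u2, w(w(u3, u5), w(u1, u4))) flattens to u2 · u3 · u5 · u1 · u4
commutativity sorts the factors: u1 · u2 · u3 · u4 · u5


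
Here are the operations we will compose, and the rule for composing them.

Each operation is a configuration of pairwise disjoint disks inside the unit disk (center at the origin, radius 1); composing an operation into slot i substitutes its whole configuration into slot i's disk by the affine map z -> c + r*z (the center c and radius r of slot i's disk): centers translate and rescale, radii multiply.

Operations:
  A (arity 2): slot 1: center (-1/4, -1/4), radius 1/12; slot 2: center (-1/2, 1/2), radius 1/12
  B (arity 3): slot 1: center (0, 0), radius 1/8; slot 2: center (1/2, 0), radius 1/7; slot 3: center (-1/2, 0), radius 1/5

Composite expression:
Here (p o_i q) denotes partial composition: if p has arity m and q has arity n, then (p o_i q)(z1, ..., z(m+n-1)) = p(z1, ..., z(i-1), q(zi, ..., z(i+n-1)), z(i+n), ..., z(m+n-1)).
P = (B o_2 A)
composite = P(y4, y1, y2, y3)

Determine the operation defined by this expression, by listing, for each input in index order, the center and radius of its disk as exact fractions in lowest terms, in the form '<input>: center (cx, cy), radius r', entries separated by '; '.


y1: center (13/28, -1/28), radius 1/84; y2: center (3/7, 1/14), radius 1/84; y3: center (-1/2, 0), radius 1/5; y4: center (0, 0), radius 1/8

Only the slot chain above each y matters under B; compose those maps.
for y4, the 1-step affine chain lands on center (0, 0), radius 1/8
for y1, the 2-step affine chain lands on center (13/28, -1/28), radius 1/84
for y2, the 2-step affine chain lands on center (3/7, 1/14), radius 1/84
for y3, the 1-step affine chain lands on center (-1/2, 0), radius 1/5


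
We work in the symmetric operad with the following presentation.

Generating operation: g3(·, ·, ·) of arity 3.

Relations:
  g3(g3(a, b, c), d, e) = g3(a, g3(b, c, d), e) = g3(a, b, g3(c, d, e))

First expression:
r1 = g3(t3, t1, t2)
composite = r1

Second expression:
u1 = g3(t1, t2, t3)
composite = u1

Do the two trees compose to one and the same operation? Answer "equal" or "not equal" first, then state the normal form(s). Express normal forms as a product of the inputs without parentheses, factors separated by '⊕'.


not equal — first t3 ⊕ t1 ⊕ t2, second t1 ⊕ t2 ⊕ t3

Reducing the first expression gives t3 ⊕ t1 ⊕ t2
Reducing the second expression gives t1 ⊕ t2 ⊕ t3
The normal forms differ: not equal.


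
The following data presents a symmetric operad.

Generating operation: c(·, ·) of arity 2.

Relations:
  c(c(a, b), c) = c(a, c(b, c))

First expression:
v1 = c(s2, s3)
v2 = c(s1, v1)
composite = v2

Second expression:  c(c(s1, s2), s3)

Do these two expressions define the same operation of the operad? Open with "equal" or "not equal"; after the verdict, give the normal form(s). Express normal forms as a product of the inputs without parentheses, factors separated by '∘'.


equal: each reduces to s1 ∘ s2 ∘ s3

The first expression, normalized: s1 ∘ s2 ∘ s3
The second expression, normalized: s1 ∘ s2 ∘ s3
Same normal form: equal.


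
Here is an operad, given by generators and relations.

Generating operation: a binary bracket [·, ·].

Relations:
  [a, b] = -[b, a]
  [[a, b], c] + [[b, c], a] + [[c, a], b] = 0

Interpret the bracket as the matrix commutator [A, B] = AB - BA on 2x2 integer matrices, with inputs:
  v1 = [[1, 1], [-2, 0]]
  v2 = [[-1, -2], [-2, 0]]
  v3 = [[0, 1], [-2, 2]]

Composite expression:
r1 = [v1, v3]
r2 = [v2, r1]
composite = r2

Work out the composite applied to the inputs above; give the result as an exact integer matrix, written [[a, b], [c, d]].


[[-6, -3], [6, 6]]

[v1, v3] = [[0, 3], [6, 0]]
[v2, [v1, v3]] = [[-6, -3], [6, 6]]


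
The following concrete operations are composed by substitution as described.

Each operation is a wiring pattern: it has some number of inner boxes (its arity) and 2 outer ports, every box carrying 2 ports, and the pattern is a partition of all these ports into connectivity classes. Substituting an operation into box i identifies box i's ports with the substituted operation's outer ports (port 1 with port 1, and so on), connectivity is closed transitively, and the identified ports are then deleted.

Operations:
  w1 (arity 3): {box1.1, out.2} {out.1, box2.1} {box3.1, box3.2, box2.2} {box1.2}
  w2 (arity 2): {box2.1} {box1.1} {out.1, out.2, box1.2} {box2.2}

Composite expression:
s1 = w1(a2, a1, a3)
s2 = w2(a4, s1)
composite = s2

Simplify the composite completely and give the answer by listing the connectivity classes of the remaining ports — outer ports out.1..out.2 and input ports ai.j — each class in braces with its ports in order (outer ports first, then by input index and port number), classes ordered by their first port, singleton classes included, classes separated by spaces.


Two ports join when wires chain via w2-identified ports.
stage w1: inputs (a2, a1, a3), connectivity {out.1, a1.1} {out.2, a2.1} {a1.2, a3.1, a3.2} {a2.2}, out.j its boundary
stage w2: inputs (a4, a2, a1, a3), connectivity {out.1, out.2, a4.2} {a1.1} {a1.2, a3.1, a3.2} {a2.1} {a2.2} {a4.1}, out.j its boundary

{out.1, out.2, a4.2} {a1.1} {a1.2, a3.1, a3.2} {a2.1} {a2.2} {a4.1}


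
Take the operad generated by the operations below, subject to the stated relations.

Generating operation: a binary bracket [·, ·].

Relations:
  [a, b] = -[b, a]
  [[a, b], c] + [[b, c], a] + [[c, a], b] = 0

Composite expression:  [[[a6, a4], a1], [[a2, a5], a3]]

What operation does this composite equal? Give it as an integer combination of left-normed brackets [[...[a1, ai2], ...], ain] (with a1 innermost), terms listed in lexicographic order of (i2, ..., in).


[[[[[a1, a4], a6], a2], a5], a3] - [[[[[a1, a4], a6], a3], a2], a5] + [[[[[a1, a4], a6], a3], a5], a2] - [[[[[a1, a4], a6], a5], a2], a3] - [[[[[a1, a6], a4], a2], a5], a3] + [[[[[a1, a6], a4], a3], a2], a5] - [[[[[a1, a6], a4], a3], a5], a2] + [[[[[a1, a6], a4], a5], a2], a3]

Left-normed coefficients sit on the a1-initial expansion words.
Composite bracket: [[[a6, a4], a1], [[a2, a5], a3]]
Under [a, b] = ab - ba we get 32 signed associative words (2^5 = 32).
Collect the words opening with a1:
  sign of a1a4a6a2a5a3 is +1, so it contributes +[[[[[a1, a4], a6], a2], a5], a3]
  sign of a1a4a6a3a2a5 is -1, so it contributes -[[[[[a1, a4], a6], a3], a2], a5]
  sign of a1a4a6a3a5a2 is +1, so it contributes +[[[[[a1, a4], a6], a3], a5], a2]
  sign of a1a4a6a5a2a3 is -1, so it contributes -[[[[[a1, a4], a6], a5], a2], a3]
  sign of a1a6a4a2a5a3 is -1, so it contributes -[[[[[a1, a6], a4], a2], a5], a3]
  sign of a1a6a4a3a2a5 is +1, so it contributes +[[[[[a1, a6], a4], a3], a2], a5]
  sign of a1a6a4a3a5a2 is -1, so it contributes -[[[[[a1, a6], a4], a3], a5], a2]
  sign of a1a6a4a5a2a3 is +1, so it contributes +[[[[[a1, a6], a4], a5], a2], a3]


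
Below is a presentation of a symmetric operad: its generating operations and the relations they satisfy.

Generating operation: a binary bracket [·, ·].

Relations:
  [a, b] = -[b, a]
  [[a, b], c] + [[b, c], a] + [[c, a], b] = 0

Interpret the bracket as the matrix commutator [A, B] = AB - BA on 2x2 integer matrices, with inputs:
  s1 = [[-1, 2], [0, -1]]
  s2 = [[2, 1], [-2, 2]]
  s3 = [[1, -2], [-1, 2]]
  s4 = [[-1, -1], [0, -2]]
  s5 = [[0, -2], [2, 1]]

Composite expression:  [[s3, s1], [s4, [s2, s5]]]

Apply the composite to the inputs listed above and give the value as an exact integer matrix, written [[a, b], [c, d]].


[[4, -20], [8, -4]]

[s3, s1] = [[2, -2], [0, -2]]
[s2, s5] = [[-2, 1], [2, 2]]
[s4, [s2, s5]] = [[-2, -3], [-2, 2]]
[[s3, s1], [s4, [s2, s5]]] = [[4, -20], [8, -4]]


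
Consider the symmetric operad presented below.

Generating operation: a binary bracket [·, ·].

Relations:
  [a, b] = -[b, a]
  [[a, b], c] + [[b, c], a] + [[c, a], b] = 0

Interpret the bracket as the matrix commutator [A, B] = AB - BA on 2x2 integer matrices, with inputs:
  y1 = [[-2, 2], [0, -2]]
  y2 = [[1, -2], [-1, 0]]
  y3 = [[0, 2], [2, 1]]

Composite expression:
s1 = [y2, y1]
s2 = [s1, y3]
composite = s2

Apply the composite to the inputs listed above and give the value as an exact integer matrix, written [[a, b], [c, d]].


[[4, 10], [-8, -4]]

[y2, y1] = [[2, 2], [0, -2]]
[[y2, y1], y3] = [[4, 10], [-8, -4]]


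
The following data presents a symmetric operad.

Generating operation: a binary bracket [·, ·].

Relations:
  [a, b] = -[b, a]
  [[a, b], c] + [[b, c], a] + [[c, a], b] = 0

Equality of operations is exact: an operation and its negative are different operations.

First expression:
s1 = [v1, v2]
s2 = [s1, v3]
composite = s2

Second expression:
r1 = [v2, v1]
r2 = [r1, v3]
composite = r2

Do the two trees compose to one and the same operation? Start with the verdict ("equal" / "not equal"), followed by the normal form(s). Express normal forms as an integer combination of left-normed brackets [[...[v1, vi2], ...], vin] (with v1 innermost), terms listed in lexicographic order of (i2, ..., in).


The first composite normalizes to [[v1, v2], v3]
The second composite normalizes to -[[v1, v2], v3]
No match — not equal.

not equal: they reduce to [[v1, v2], v3] and -[[v1, v2], v3]


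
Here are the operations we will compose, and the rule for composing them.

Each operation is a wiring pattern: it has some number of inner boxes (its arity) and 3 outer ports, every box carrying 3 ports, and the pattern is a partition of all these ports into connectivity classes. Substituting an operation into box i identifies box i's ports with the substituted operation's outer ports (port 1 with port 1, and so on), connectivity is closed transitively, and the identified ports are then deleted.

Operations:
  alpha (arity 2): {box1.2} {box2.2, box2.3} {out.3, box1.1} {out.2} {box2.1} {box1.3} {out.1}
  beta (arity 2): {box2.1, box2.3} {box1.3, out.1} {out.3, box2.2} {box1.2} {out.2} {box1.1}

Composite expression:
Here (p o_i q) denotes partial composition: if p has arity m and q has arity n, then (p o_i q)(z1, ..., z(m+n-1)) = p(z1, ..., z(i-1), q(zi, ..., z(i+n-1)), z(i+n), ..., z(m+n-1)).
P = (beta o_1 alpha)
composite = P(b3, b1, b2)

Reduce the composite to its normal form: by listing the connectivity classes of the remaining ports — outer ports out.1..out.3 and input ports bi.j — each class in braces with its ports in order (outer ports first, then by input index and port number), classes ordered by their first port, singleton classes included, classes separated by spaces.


{out.1, b3.1} {out.2} {out.3, b2.2} {b1.1} {b1.2, b1.3} {b2.1, b2.3} {b3.2} {b3.3}

Treat the ports identified at beta as solder joints: merge, then drop.
alpha over (b3, b1) gives {out.1} {out.2} {out.3, b3.1} {b1.1} {b1.2, b1.3} {b3.2} {b3.3}, out.j being that stage's outer ports
beta over (b3, b1, b2) gives {out.1, b3.1} {out.2} {out.3, b2.2} {b1.1} {b1.2, b1.3} {b2.1, b2.3} {b3.2} {b3.3}, out.j being that stage's outer ports


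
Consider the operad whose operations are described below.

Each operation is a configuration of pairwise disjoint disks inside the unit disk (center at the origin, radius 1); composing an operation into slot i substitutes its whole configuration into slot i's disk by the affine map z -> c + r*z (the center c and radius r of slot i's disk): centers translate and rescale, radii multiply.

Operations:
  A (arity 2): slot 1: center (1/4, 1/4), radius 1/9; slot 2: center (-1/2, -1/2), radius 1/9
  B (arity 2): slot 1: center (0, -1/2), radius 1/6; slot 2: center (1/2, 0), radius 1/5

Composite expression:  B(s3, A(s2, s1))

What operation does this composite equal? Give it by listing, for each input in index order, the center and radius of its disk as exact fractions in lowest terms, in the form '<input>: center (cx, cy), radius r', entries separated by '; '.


s1: center (2/5, -1/10), radius 1/45; s2: center (11/20, 1/20), radius 1/45; s3: center (0, -1/2), radius 1/6


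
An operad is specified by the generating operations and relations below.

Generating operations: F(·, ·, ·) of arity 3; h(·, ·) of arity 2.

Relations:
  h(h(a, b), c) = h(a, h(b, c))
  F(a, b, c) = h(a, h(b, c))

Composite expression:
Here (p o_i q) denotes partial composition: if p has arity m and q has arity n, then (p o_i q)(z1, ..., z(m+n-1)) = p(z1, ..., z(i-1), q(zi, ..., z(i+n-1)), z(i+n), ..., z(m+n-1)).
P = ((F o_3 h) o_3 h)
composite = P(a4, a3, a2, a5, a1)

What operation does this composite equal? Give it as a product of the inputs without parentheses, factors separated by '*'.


a4 * a3 * a2 * a5 * a1

Key point: F is associative — brackets drop, the a-order remains.
h(a2, a5) flattens to a2 * a5
h(h(a2, a5), a1) flattens to a2 * a5 * a1
F(a4, a3, h(h(a2, a5), a1)) flattens to a4 * a3 * a2 * a5 * a1


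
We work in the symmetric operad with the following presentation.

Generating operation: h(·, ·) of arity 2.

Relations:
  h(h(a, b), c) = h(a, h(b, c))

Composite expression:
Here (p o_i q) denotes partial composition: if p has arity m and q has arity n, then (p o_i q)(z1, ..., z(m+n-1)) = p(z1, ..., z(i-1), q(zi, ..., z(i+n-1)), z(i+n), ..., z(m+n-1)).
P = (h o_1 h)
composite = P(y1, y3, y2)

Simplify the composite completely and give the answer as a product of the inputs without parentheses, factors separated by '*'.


Under associativity of h, the answer is the y's in reading order.
h(y1, y3) spells out as y1 * y3
h(h(y1, y3), y2) spells out as y1 * y3 * y2

y1 * y3 * y2


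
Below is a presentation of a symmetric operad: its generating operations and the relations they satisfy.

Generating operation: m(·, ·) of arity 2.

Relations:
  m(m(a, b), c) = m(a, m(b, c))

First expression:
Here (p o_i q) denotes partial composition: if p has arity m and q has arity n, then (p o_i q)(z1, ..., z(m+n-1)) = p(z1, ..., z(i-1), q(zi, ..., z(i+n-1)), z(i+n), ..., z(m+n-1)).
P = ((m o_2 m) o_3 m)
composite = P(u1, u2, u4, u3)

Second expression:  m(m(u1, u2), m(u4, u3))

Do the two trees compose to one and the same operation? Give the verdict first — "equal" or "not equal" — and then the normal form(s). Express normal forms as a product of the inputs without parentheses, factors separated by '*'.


equal; both compose to u1 * u2 * u4 * u3

The first expression, normalized: u1 * u2 * u4 * u3
The second expression, normalized: u1 * u2 * u4 * u3
Identical normal forms: equal.


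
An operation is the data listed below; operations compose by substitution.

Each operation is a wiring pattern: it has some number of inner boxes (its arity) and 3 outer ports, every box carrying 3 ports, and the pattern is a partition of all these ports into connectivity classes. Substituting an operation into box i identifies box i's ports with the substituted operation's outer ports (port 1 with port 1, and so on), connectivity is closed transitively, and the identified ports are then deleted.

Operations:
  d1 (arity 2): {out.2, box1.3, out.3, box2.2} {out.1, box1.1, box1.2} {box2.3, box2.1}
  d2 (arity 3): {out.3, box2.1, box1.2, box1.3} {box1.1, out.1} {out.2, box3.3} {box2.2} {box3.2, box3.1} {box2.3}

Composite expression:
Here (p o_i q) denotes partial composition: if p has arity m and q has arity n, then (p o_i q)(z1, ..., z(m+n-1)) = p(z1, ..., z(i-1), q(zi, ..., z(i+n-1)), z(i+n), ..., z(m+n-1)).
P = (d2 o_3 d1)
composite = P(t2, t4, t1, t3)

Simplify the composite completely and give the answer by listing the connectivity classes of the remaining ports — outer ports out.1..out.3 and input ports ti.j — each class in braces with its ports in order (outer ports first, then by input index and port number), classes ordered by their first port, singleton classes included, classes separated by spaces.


{out.1, t2.1} {out.2, t1.1, t1.2, t1.3, t3.2} {out.3, t2.2, t2.3, t4.1} {t3.1, t3.3} {t4.2} {t4.3}

Reachability decides: close wires over d2-identified ports.
d1 over (t1, t3) gives {out.1, t1.1, t1.2} {out.2, out.3, t1.3, t3.2} {t3.1, t3.3}, out.j being that stage's outer ports
d2 over (t2, t4, t1, t3) gives {out.1, t2.1} {out.2, t1.1, t1.2, t1.3, t3.2} {out.3, t2.2, t2.3, t4.1} {t3.1, t3.3} {t4.2} {t4.3}, out.j being that stage's outer ports


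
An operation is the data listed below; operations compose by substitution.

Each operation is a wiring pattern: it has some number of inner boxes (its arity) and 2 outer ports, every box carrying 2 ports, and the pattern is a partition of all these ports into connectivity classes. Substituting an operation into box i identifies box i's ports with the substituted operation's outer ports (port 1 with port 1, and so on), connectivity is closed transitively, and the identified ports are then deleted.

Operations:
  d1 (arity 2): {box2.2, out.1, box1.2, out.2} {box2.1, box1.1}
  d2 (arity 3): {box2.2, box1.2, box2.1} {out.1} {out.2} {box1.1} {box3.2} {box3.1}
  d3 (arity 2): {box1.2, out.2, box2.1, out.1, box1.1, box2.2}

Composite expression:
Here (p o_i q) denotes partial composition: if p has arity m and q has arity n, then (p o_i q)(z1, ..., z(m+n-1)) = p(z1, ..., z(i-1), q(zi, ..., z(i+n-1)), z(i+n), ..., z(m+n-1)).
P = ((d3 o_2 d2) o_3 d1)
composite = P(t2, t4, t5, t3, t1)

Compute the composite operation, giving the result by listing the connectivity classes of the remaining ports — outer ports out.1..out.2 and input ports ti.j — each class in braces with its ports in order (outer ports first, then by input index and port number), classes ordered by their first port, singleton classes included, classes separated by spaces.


{out.1, out.2, t2.1, t2.2} {t1.1} {t1.2} {t3.1, t5.1} {t3.2, t4.2, t5.2} {t4.1}

Connectivity passes through glued d3-boundaries; trace each wire chain.
d1 over (t5, t3) gives {out.1, out.2, t3.2, t5.2} {t3.1, t5.1}, out.j being that stage's outer ports
d2 over (t4, t5, t3, t1) gives {out.1} {out.2} {t1.1} {t1.2} {t3.1, t5.1} {t3.2, t4.2, t5.2} {t4.1}, out.j being that stage's outer ports
d3 over (t2, t4, t5, t3, t1) gives {out.1, out.2, t2.1, t2.2} {t1.1} {t1.2} {t3.1, t5.1} {t3.2, t4.2, t5.2} {t4.1}, out.j being that stage's outer ports


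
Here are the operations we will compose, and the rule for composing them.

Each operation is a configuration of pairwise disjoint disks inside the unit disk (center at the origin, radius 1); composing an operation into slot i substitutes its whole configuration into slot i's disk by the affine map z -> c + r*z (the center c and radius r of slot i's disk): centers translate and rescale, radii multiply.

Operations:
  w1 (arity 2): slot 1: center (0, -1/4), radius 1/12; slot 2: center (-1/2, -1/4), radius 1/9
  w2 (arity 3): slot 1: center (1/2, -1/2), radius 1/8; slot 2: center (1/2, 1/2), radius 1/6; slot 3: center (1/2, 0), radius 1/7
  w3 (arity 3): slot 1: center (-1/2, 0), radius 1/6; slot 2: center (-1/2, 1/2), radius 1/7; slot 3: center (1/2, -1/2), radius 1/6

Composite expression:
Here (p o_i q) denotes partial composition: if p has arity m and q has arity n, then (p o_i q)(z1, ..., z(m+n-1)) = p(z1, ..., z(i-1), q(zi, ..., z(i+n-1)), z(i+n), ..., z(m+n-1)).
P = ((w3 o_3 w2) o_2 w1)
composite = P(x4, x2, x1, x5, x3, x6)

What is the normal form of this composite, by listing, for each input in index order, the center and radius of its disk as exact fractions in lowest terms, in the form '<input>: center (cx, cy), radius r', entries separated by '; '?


Nesting under w3 composes maps z -> c + r*z down each x-path.
input x4: composing its 1 substitution step yields center (-1/2, 0), radius 1/6
input x2: composing its 2 substitution steps yields center (-1/2, 13/28), radius 1/84
input x1: composing its 2 substitution steps yields center (-4/7, 13/28), radius 1/63
input x5: composing its 2 substitution steps yields center (7/12, -7/12), radius 1/48
input x3: composing its 2 substitution steps yields center (7/12, -5/12), radius 1/36
input x6: composing its 2 substitution steps yields center (7/12, -1/2), radius 1/42

x1: center (-4/7, 13/28), radius 1/63; x2: center (-1/2, 13/28), radius 1/84; x3: center (7/12, -5/12), radius 1/36; x4: center (-1/2, 0), radius 1/6; x5: center (7/12, -7/12), radius 1/48; x6: center (7/12, -1/2), radius 1/42
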